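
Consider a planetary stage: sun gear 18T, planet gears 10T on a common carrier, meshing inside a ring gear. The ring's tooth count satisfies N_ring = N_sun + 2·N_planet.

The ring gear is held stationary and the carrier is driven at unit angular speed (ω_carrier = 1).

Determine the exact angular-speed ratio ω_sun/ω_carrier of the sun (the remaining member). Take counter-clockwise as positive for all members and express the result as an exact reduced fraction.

28/9

N_ring = 18 + 2·10 = 38
18(ω_s−ω_c) = −38(ω_r−ω_c),  ω_r=0, ω_c=1
ω_s = 1 − (38/18)(0−1) = 28/9
ω_s/ω_c = 28/9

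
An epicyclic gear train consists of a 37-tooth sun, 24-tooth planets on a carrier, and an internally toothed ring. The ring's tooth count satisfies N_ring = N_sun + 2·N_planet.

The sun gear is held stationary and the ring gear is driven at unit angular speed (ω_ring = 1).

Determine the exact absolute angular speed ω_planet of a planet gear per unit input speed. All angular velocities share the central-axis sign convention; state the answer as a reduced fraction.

85/48

N_ring = 37 + 2·24 = 85
37(ω_s−ω_c) = −85(ω_r−ω_c),  ω_s=0, ω_r=1
37(0−ω_c) = −85(1−ω_c)  ⇒  122ω_c = 85  ⇒  ω_c = 85/122
sun–planet: 37·(0−85/122) = −24·(ω_p−ω_c)  ⇒  ω_p−ω_c = −(37/24)·(-85/122) = 3145/2928
ω_p = 85/122 + 3145/2928 = 85/48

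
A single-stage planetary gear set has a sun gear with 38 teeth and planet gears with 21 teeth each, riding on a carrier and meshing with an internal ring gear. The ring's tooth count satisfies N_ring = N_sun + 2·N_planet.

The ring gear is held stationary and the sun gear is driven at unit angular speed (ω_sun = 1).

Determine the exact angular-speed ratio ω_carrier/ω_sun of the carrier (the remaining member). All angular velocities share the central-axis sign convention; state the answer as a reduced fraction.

19/59

N_ring = 38 + 2·21 = 80
38(ω_s−ω_c) = −80(ω_r−ω_c),  ω_r=0, ω_s=1
38(1−ω_c) = −80(0−ω_c)  ⇒  118ω_c = 38  ⇒  ω_c = 19/59
ω_c/ω_s = 19/59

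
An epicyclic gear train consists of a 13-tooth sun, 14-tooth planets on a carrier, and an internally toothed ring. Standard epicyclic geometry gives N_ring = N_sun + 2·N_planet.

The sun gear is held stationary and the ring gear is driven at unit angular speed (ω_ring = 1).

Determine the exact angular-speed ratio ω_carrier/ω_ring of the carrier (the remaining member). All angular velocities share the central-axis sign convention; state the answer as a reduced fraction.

41/54

N_ring = 13 + 2·14 = 41
13(ω_s−ω_c) = −41(ω_r−ω_c),  ω_s=0, ω_r=1
13(0−ω_c) = −41(1−ω_c)  ⇒  54ω_c = 41  ⇒  ω_c = 41/54
ω_c/ω_r = 41/54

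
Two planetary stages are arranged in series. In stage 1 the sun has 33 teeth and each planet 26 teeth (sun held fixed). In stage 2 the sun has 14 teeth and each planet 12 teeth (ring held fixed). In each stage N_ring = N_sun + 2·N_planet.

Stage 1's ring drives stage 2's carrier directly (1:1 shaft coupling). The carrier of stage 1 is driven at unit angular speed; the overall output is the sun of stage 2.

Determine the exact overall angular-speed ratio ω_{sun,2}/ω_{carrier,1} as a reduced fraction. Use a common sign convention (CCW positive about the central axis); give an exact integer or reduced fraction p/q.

Stage 1: N_ring = 33 + 2·26 = 85
Stage 1: 33(ω_s−ω_c) = −85(ω_r−ω_c),  ω_s=0, ω_c=1
Stage 1: ω_r = 1 − (33/85)(0−1) = 118/85
  ⇒ ω_r¹/ω_c¹ = 118/85
Stage 2: N_ring = 14 + 2·12 = 38
Stage 2: 14(ω_s−ω_c) = −38(ω_r−ω_c),  ω_r=0, ω_c=1
Stage 2: ω_s = 1 − (38/14)(0−1) = 26/7
  ⇒ ω_s²/ω_c² = 26/7
Coupling ω_c² = ω_r¹ ⇒ overall = 118/85 × 26/7 = 3068/595

3068/595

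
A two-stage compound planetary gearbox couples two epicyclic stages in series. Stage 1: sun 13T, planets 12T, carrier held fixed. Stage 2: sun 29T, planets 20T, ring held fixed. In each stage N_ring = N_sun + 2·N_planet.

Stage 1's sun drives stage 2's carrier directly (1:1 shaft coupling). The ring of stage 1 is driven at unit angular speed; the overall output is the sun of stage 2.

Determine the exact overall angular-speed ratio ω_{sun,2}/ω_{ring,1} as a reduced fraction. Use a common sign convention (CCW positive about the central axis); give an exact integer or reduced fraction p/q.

Stage 1: N_ring = 13 + 2·12 = 37
Stage 1: 13(ω_s−ω_c) = −37(ω_r−ω_c),  ω_c=0, ω_r=1
Stage 1: ω_s = 0 − (37/13)(1−0) = -37/13
  ⇒ ω_s¹/ω_r¹ = -37/13
Stage 2: N_ring = 29 + 2·20 = 69
Stage 2: 29(ω_s−ω_c) = −69(ω_r−ω_c),  ω_r=0, ω_c=1
Stage 2: ω_s = 1 − (69/29)(0−1) = 98/29
  ⇒ ω_s²/ω_c² = 98/29
Coupling ω_c² = ω_s¹ ⇒ overall = -37/13 × 98/29 = -3626/377

-3626/377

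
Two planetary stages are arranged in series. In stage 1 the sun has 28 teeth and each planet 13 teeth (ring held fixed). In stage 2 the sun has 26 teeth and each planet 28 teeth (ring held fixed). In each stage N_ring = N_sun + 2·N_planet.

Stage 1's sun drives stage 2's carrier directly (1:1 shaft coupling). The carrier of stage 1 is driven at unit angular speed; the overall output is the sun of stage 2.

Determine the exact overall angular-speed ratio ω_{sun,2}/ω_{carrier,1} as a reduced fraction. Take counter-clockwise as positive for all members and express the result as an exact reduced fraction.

1107/91

Stage 1: N_ring = 28 + 2·13 = 54
Stage 1: 28(ω_s−ω_c) = −54(ω_r−ω_c),  ω_r=0, ω_c=1
Stage 1: ω_s = 1 − (54/28)(0−1) = 41/14
  ⇒ ω_s¹/ω_c¹ = 41/14
Stage 2: N_ring = 26 + 2·28 = 82
Stage 2: 26(ω_s−ω_c) = −82(ω_r−ω_c),  ω_r=0, ω_c=1
Stage 2: ω_s = 1 − (82/26)(0−1) = 54/13
  ⇒ ω_s²/ω_c² = 54/13
Coupling ω_c² = ω_s¹ ⇒ overall = 41/14 × 54/13 = 1107/91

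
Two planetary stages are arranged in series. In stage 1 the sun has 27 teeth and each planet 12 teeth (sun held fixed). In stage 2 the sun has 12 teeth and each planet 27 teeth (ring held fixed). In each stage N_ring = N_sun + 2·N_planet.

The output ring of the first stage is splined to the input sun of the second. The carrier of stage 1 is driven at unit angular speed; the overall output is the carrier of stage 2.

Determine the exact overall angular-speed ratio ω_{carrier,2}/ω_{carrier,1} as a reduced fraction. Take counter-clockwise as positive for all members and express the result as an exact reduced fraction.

Stage 1: N_ring = 27 + 2·12 = 51
Stage 1: 27(ω_s−ω_c) = −51(ω_r−ω_c),  ω_s=0, ω_c=1
Stage 1: ω_r = 1 − (27/51)(0−1) = 26/17
  ⇒ ω_r¹/ω_c¹ = 26/17
Stage 2: N_ring = 12 + 2·27 = 66
Stage 2: 12(ω_s−ω_c) = −66(ω_r−ω_c),  ω_r=0, ω_s=1
Stage 2: 12(1−ω_c) = −66(0−ω_c)  ⇒  78ω_c = 12  ⇒  ω_c = 2/13
  ⇒ ω_c²/ω_s² = 2/13
Coupling ω_s² = ω_r¹ ⇒ overall = 26/17 × 2/13 = 4/17

4/17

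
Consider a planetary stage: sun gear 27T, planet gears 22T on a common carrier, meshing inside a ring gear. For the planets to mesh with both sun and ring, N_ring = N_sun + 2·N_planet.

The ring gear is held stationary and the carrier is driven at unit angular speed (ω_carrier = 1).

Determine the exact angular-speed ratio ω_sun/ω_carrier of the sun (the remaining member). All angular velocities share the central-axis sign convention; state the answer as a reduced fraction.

98/27

N_ring = 27 + 2·22 = 71
27(ω_s−ω_c) = −71(ω_r−ω_c),  ω_r=0, ω_c=1
ω_s = 1 − (71/27)(0−1) = 98/27
ω_s/ω_c = 98/27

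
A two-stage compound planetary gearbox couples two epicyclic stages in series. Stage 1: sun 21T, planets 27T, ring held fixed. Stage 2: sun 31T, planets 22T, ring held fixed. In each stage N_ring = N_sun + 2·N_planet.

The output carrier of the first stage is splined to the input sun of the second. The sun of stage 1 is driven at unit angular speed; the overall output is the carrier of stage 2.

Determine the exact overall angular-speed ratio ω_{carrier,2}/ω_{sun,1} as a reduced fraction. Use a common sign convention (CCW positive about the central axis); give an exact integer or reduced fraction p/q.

Stage 1: N_ring = 21 + 2·27 = 75
Stage 1: 21(ω_s−ω_c) = −75(ω_r−ω_c),  ω_r=0, ω_s=1
Stage 1: 21(1−ω_c) = −75(0−ω_c)  ⇒  96ω_c = 21  ⇒  ω_c = 7/32
  ⇒ ω_c¹/ω_s¹ = 7/32
Stage 2: N_ring = 31 + 2·22 = 75
Stage 2: 31(ω_s−ω_c) = −75(ω_r−ω_c),  ω_r=0, ω_s=1
Stage 2: 31(1−ω_c) = −75(0−ω_c)  ⇒  106ω_c = 31  ⇒  ω_c = 31/106
  ⇒ ω_c²/ω_s² = 31/106
Coupling ω_s² = ω_c¹ ⇒ overall = 7/32 × 31/106 = 217/3392

217/3392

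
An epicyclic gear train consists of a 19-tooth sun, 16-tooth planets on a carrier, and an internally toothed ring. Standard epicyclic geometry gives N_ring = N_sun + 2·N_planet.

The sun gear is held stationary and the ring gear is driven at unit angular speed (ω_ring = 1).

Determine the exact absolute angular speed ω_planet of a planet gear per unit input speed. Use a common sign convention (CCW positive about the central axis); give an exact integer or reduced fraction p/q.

51/32

N_ring = 19 + 2·16 = 51
19(ω_s−ω_c) = −51(ω_r−ω_c),  ω_s=0, ω_r=1
19(0−ω_c) = −51(1−ω_c)  ⇒  70ω_c = 51  ⇒  ω_c = 51/70
sun–planet: 19·(0−51/70) = −16·(ω_p−ω_c)  ⇒  ω_p−ω_c = −(19/16)·(-51/70) = 969/1120
ω_p = 51/70 + 969/1120 = 51/32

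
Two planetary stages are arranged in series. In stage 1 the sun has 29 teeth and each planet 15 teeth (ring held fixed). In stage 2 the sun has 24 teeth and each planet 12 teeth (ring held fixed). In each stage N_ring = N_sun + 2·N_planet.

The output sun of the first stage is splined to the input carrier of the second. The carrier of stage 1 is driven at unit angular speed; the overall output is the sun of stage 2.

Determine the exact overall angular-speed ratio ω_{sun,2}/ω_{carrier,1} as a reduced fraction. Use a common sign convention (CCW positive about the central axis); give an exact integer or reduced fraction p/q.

Stage 1: N_ring = 29 + 2·15 = 59
Stage 1: 29(ω_s−ω_c) = −59(ω_r−ω_c),  ω_r=0, ω_c=1
Stage 1: ω_s = 1 − (59/29)(0−1) = 88/29
  ⇒ ω_s¹/ω_c¹ = 88/29
Stage 2: N_ring = 24 + 2·12 = 48
Stage 2: 24(ω_s−ω_c) = −48(ω_r−ω_c),  ω_r=0, ω_c=1
Stage 2: ω_s = 1 − (48/24)(0−1) = 3
  ⇒ ω_s²/ω_c² = 3
Coupling ω_c² = ω_s¹ ⇒ overall = 88/29 × 3 = 264/29

264/29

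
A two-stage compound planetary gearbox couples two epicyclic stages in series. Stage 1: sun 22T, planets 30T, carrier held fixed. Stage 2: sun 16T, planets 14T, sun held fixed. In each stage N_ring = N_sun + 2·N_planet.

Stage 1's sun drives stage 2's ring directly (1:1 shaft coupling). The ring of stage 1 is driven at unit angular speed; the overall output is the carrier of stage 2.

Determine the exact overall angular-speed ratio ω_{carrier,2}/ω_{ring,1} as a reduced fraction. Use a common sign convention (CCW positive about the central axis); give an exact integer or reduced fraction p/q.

-41/15

Stage 1: N_ring = 22 + 2·30 = 82
Stage 1: 22(ω_s−ω_c) = −82(ω_r−ω_c),  ω_c=0, ω_r=1
Stage 1: ω_s = 0 − (82/22)(1−0) = -41/11
  ⇒ ω_s¹/ω_r¹ = -41/11
Stage 2: N_ring = 16 + 2·14 = 44
Stage 2: 16(ω_s−ω_c) = −44(ω_r−ω_c),  ω_s=0, ω_r=1
Stage 2: 16(0−ω_c) = −44(1−ω_c)  ⇒  60ω_c = 44  ⇒  ω_c = 11/15
  ⇒ ω_c²/ω_r² = 11/15
Coupling ω_r² = ω_s¹ ⇒ overall = -41/11 × 11/15 = -41/15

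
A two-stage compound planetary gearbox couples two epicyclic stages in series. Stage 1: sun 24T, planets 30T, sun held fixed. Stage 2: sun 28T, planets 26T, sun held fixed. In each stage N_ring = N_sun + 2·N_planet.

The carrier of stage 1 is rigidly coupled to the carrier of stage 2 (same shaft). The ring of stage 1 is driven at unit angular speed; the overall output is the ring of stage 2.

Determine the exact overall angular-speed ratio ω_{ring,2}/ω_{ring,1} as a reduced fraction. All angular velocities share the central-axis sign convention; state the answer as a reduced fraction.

Stage 1: N_ring = 24 + 2·30 = 84
Stage 1: 24(ω_s−ω_c) = −84(ω_r−ω_c),  ω_s=0, ω_r=1
Stage 1: 24(0−ω_c) = −84(1−ω_c)  ⇒  108ω_c = 84  ⇒  ω_c = 7/9
  ⇒ ω_c¹/ω_r¹ = 7/9
Stage 2: N_ring = 28 + 2·26 = 80
Stage 2: 28(ω_s−ω_c) = −80(ω_r−ω_c),  ω_s=0, ω_c=1
Stage 2: ω_r = 1 − (28/80)(0−1) = 27/20
  ⇒ ω_r²/ω_c² = 27/20
Coupling ω_c² = ω_c¹ ⇒ overall = 7/9 × 27/20 = 21/20

21/20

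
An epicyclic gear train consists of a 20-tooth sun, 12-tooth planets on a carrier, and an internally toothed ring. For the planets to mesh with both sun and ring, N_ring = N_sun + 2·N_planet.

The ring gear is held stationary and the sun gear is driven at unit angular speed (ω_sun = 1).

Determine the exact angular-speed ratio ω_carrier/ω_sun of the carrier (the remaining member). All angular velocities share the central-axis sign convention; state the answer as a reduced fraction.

N_ring = 20 + 2·12 = 44
20(ω_s−ω_c) = −44(ω_r−ω_c),  ω_r=0, ω_s=1
20(1−ω_c) = −44(0−ω_c)  ⇒  64ω_c = 20  ⇒  ω_c = 5/16
ω_c/ω_s = 5/16

5/16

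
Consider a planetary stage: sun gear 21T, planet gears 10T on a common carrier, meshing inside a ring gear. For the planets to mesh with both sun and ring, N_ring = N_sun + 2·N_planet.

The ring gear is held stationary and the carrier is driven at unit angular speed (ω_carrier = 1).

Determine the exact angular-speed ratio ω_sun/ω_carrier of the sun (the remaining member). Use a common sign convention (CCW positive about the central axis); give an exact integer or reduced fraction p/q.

N_ring = 21 + 2·10 = 41
21(ω_s−ω_c) = −41(ω_r−ω_c),  ω_r=0, ω_c=1
ω_s = 1 − (41/21)(0−1) = 62/21
ω_s/ω_c = 62/21

62/21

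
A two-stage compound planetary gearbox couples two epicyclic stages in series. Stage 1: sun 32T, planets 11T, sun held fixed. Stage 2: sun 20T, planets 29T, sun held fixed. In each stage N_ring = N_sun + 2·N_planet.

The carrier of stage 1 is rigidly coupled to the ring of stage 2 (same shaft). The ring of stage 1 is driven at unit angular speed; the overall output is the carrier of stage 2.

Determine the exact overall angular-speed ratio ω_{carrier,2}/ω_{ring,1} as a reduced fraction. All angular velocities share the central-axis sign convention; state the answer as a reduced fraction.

Stage 1: N_ring = 32 + 2·11 = 54
Stage 1: 32(ω_s−ω_c) = −54(ω_r−ω_c),  ω_s=0, ω_r=1
Stage 1: 32(0−ω_c) = −54(1−ω_c)  ⇒  86ω_c = 54  ⇒  ω_c = 27/43
  ⇒ ω_c¹/ω_r¹ = 27/43
Stage 2: N_ring = 20 + 2·29 = 78
Stage 2: 20(ω_s−ω_c) = −78(ω_r−ω_c),  ω_s=0, ω_r=1
Stage 2: 20(0−ω_c) = −78(1−ω_c)  ⇒  98ω_c = 78  ⇒  ω_c = 39/49
  ⇒ ω_c²/ω_r² = 39/49
Coupling ω_r² = ω_c¹ ⇒ overall = 27/43 × 39/49 = 1053/2107

1053/2107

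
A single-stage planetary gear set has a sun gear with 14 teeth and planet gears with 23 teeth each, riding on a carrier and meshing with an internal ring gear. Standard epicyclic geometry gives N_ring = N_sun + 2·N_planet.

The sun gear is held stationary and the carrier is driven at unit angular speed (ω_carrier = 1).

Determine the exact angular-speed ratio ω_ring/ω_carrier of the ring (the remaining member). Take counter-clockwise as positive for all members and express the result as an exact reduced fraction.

37/30

N_ring = 14 + 2·23 = 60
14(ω_s−ω_c) = −60(ω_r−ω_c),  ω_s=0, ω_c=1
ω_r = 1 − (14/60)(0−1) = 37/30
ω_r/ω_c = 37/30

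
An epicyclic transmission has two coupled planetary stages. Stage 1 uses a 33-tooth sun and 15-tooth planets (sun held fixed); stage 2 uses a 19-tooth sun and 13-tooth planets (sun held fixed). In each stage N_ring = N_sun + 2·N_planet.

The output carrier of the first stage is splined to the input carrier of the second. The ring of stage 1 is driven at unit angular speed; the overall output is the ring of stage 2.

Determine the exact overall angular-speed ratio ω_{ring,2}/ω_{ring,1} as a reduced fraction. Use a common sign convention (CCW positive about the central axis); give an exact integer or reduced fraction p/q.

14/15

Stage 1: N_ring = 33 + 2·15 = 63
Stage 1: 33(ω_s−ω_c) = −63(ω_r−ω_c),  ω_s=0, ω_r=1
Stage 1: 33(0−ω_c) = −63(1−ω_c)  ⇒  96ω_c = 63  ⇒  ω_c = 21/32
  ⇒ ω_c¹/ω_r¹ = 21/32
Stage 2: N_ring = 19 + 2·13 = 45
Stage 2: 19(ω_s−ω_c) = −45(ω_r−ω_c),  ω_s=0, ω_c=1
Stage 2: ω_r = 1 − (19/45)(0−1) = 64/45
  ⇒ ω_r²/ω_c² = 64/45
Coupling ω_c² = ω_c¹ ⇒ overall = 21/32 × 64/45 = 14/15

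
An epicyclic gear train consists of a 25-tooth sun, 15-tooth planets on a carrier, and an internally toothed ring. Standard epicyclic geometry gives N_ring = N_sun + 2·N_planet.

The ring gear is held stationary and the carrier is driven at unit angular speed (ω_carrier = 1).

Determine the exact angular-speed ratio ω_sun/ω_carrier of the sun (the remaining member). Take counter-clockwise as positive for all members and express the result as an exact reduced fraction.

16/5

N_ring = 25 + 2·15 = 55
25(ω_s−ω_c) = −55(ω_r−ω_c),  ω_r=0, ω_c=1
ω_s = 1 − (55/25)(0−1) = 16/5
ω_s/ω_c = 16/5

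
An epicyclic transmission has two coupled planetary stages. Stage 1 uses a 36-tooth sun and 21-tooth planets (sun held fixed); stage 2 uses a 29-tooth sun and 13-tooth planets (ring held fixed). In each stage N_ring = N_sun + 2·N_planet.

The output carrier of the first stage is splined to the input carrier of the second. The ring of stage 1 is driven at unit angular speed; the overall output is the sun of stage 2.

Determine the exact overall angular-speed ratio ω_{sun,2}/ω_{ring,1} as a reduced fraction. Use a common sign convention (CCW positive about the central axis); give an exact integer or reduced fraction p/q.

1092/551

Stage 1: N_ring = 36 + 2·21 = 78
Stage 1: 36(ω_s−ω_c) = −78(ω_r−ω_c),  ω_s=0, ω_r=1
Stage 1: 36(0−ω_c) = −78(1−ω_c)  ⇒  114ω_c = 78  ⇒  ω_c = 13/19
  ⇒ ω_c¹/ω_r¹ = 13/19
Stage 2: N_ring = 29 + 2·13 = 55
Stage 2: 29(ω_s−ω_c) = −55(ω_r−ω_c),  ω_r=0, ω_c=1
Stage 2: ω_s = 1 − (55/29)(0−1) = 84/29
  ⇒ ω_s²/ω_c² = 84/29
Coupling ω_c² = ω_c¹ ⇒ overall = 13/19 × 84/29 = 1092/551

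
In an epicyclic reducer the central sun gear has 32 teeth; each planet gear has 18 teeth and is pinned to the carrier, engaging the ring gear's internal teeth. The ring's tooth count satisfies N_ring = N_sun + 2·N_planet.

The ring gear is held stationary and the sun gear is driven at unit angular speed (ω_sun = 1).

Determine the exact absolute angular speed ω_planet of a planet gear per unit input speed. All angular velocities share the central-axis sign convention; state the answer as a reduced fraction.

N_ring = 32 + 2·18 = 68
32(ω_s−ω_c) = −68(ω_r−ω_c),  ω_r=0, ω_s=1
32(1−ω_c) = −68(0−ω_c)  ⇒  100ω_c = 32  ⇒  ω_c = 8/25
sun–planet: 32·(1−8/25) = −18·(ω_p−ω_c)  ⇒  ω_p−ω_c = −(32/18)·(17/25) = -272/225
ω_p = 8/25 − 272/225 = -8/9

-8/9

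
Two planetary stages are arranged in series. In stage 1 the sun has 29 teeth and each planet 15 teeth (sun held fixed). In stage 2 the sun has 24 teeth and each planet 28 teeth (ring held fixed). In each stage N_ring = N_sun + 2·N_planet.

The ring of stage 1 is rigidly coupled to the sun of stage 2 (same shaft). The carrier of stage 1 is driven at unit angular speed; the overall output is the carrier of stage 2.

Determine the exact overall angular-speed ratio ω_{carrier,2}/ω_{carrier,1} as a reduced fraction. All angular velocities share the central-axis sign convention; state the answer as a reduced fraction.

264/767

Stage 1: N_ring = 29 + 2·15 = 59
Stage 1: 29(ω_s−ω_c) = −59(ω_r−ω_c),  ω_s=0, ω_c=1
Stage 1: ω_r = 1 − (29/59)(0−1) = 88/59
  ⇒ ω_r¹/ω_c¹ = 88/59
Stage 2: N_ring = 24 + 2·28 = 80
Stage 2: 24(ω_s−ω_c) = −80(ω_r−ω_c),  ω_r=0, ω_s=1
Stage 2: 24(1−ω_c) = −80(0−ω_c)  ⇒  104ω_c = 24  ⇒  ω_c = 3/13
  ⇒ ω_c²/ω_s² = 3/13
Coupling ω_s² = ω_r¹ ⇒ overall = 88/59 × 3/13 = 264/767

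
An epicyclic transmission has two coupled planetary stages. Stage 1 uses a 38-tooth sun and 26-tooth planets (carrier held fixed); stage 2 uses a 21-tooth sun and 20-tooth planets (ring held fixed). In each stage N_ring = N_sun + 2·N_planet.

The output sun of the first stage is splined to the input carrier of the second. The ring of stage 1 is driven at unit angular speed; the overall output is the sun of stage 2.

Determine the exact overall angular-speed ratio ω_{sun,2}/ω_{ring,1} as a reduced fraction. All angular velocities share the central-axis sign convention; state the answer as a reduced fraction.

Stage 1: N_ring = 38 + 2·26 = 90
Stage 1: 38(ω_s−ω_c) = −90(ω_r−ω_c),  ω_c=0, ω_r=1
Stage 1: ω_s = 0 − (90/38)(1−0) = -45/19
  ⇒ ω_s¹/ω_r¹ = -45/19
Stage 2: N_ring = 21 + 2·20 = 61
Stage 2: 21(ω_s−ω_c) = −61(ω_r−ω_c),  ω_r=0, ω_c=1
Stage 2: ω_s = 1 − (61/21)(0−1) = 82/21
  ⇒ ω_s²/ω_c² = 82/21
Coupling ω_c² = ω_s¹ ⇒ overall = -45/19 × 82/21 = -1230/133

-1230/133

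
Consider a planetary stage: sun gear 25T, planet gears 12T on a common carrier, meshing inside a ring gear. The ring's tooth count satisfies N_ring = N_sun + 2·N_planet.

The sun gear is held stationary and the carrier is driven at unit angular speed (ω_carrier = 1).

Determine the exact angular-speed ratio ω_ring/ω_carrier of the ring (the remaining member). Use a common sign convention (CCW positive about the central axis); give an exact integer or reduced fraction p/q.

N_ring = 25 + 2·12 = 49
25(ω_s−ω_c) = −49(ω_r−ω_c),  ω_s=0, ω_c=1
ω_r = 1 − (25/49)(0−1) = 74/49
ω_r/ω_c = 74/49

74/49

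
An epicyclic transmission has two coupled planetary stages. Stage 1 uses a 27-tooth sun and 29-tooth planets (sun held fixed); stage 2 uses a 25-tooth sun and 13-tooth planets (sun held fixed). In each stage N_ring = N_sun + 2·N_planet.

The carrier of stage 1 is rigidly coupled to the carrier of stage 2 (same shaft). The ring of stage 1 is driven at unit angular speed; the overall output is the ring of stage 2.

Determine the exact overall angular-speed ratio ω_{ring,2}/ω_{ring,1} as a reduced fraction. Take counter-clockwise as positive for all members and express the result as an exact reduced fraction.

Stage 1: N_ring = 27 + 2·29 = 85
Stage 1: 27(ω_s−ω_c) = −85(ω_r−ω_c),  ω_s=0, ω_r=1
Stage 1: 27(0−ω_c) = −85(1−ω_c)  ⇒  112ω_c = 85  ⇒  ω_c = 85/112
  ⇒ ω_c¹/ω_r¹ = 85/112
Stage 2: N_ring = 25 + 2·13 = 51
Stage 2: 25(ω_s−ω_c) = −51(ω_r−ω_c),  ω_s=0, ω_c=1
Stage 2: ω_r = 1 − (25/51)(0−1) = 76/51
  ⇒ ω_r²/ω_c² = 76/51
Coupling ω_c² = ω_c¹ ⇒ overall = 85/112 × 76/51 = 95/84

95/84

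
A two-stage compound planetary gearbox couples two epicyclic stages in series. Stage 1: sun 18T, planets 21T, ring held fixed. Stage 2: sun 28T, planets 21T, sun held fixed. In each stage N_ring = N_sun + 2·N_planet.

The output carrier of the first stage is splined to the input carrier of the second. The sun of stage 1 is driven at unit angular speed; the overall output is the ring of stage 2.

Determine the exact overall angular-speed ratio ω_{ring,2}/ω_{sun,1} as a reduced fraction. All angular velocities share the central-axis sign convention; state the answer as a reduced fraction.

21/65

Stage 1: N_ring = 18 + 2·21 = 60
Stage 1: 18(ω_s−ω_c) = −60(ω_r−ω_c),  ω_r=0, ω_s=1
Stage 1: 18(1−ω_c) = −60(0−ω_c)  ⇒  78ω_c = 18  ⇒  ω_c = 3/13
  ⇒ ω_c¹/ω_s¹ = 3/13
Stage 2: N_ring = 28 + 2·21 = 70
Stage 2: 28(ω_s−ω_c) = −70(ω_r−ω_c),  ω_s=0, ω_c=1
Stage 2: ω_r = 1 − (28/70)(0−1) = 7/5
  ⇒ ω_r²/ω_c² = 7/5
Coupling ω_c² = ω_c¹ ⇒ overall = 3/13 × 7/5 = 21/65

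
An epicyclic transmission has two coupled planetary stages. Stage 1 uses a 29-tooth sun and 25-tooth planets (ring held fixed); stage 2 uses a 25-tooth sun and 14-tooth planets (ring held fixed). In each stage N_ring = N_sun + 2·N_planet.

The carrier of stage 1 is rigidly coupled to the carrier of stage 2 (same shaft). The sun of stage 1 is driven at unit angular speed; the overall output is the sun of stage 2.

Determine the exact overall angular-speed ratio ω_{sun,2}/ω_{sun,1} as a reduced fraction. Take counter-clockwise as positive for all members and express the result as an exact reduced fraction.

377/450

Stage 1: N_ring = 29 + 2·25 = 79
Stage 1: 29(ω_s−ω_c) = −79(ω_r−ω_c),  ω_r=0, ω_s=1
Stage 1: 29(1−ω_c) = −79(0−ω_c)  ⇒  108ω_c = 29  ⇒  ω_c = 29/108
  ⇒ ω_c¹/ω_s¹ = 29/108
Stage 2: N_ring = 25 + 2·14 = 53
Stage 2: 25(ω_s−ω_c) = −53(ω_r−ω_c),  ω_r=0, ω_c=1
Stage 2: ω_s = 1 − (53/25)(0−1) = 78/25
  ⇒ ω_s²/ω_c² = 78/25
Coupling ω_c² = ω_c¹ ⇒ overall = 29/108 × 78/25 = 377/450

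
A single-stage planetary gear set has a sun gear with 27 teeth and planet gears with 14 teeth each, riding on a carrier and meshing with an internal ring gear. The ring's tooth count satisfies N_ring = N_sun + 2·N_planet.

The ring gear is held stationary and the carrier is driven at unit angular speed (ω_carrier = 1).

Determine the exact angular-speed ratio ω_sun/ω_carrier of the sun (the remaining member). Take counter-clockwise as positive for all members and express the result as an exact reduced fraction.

82/27

N_ring = 27 + 2·14 = 55
27(ω_s−ω_c) = −55(ω_r−ω_c),  ω_r=0, ω_c=1
ω_s = 1 − (55/27)(0−1) = 82/27
ω_s/ω_c = 82/27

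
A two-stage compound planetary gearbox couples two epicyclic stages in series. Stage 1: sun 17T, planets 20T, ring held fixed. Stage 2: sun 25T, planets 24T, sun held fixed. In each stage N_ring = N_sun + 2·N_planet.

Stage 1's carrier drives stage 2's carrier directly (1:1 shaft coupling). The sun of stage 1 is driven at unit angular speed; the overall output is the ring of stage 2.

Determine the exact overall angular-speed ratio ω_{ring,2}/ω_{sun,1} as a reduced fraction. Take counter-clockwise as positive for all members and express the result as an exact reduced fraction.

833/2701

Stage 1: N_ring = 17 + 2·20 = 57
Stage 1: 17(ω_s−ω_c) = −57(ω_r−ω_c),  ω_r=0, ω_s=1
Stage 1: 17(1−ω_c) = −57(0−ω_c)  ⇒  74ω_c = 17  ⇒  ω_c = 17/74
  ⇒ ω_c¹/ω_s¹ = 17/74
Stage 2: N_ring = 25 + 2·24 = 73
Stage 2: 25(ω_s−ω_c) = −73(ω_r−ω_c),  ω_s=0, ω_c=1
Stage 2: ω_r = 1 − (25/73)(0−1) = 98/73
  ⇒ ω_r²/ω_c² = 98/73
Coupling ω_c² = ω_c¹ ⇒ overall = 17/74 × 98/73 = 833/2701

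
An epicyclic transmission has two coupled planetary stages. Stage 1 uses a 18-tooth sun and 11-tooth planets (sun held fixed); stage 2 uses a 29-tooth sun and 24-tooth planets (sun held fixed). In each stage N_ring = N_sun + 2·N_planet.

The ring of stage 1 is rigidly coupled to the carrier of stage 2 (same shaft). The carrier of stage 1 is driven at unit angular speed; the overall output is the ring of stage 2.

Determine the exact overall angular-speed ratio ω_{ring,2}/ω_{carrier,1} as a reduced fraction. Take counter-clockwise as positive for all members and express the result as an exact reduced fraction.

1537/770

Stage 1: N_ring = 18 + 2·11 = 40
Stage 1: 18(ω_s−ω_c) = −40(ω_r−ω_c),  ω_s=0, ω_c=1
Stage 1: ω_r = 1 − (18/40)(0−1) = 29/20
  ⇒ ω_r¹/ω_c¹ = 29/20
Stage 2: N_ring = 29 + 2·24 = 77
Stage 2: 29(ω_s−ω_c) = −77(ω_r−ω_c),  ω_s=0, ω_c=1
Stage 2: ω_r = 1 − (29/77)(0−1) = 106/77
  ⇒ ω_r²/ω_c² = 106/77
Coupling ω_c² = ω_r¹ ⇒ overall = 29/20 × 106/77 = 1537/770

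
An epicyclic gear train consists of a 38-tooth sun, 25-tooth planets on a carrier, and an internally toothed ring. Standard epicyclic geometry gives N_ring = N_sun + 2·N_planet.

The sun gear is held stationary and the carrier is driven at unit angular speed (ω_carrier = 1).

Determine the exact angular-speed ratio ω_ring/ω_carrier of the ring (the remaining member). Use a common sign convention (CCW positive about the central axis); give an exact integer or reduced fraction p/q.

63/44

N_ring = 38 + 2·25 = 88
38(ω_s−ω_c) = −88(ω_r−ω_c),  ω_s=0, ω_c=1
ω_r = 1 − (38/88)(0−1) = 63/44
ω_r/ω_c = 63/44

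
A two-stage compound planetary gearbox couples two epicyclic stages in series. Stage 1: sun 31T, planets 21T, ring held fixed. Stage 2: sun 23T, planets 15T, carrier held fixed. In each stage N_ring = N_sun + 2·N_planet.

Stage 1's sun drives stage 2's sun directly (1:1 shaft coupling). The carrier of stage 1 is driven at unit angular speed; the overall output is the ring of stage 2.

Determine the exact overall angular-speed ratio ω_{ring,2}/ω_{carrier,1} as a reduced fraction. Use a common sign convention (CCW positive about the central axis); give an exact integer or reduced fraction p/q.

Stage 1: N_ring = 31 + 2·21 = 73
Stage 1: 31(ω_s−ω_c) = −73(ω_r−ω_c),  ω_r=0, ω_c=1
Stage 1: ω_s = 1 − (73/31)(0−1) = 104/31
  ⇒ ω_s¹/ω_c¹ = 104/31
Stage 2: N_ring = 23 + 2·15 = 53
Stage 2: 23(ω_s−ω_c) = −53(ω_r−ω_c),  ω_c=0, ω_s=1
Stage 2: ω_r = 0 − (23/53)(1−0) = -23/53
  ⇒ ω_r²/ω_s² = -23/53
Coupling ω_s² = ω_s¹ ⇒ overall = 104/31 × -23/53 = -2392/1643

-2392/1643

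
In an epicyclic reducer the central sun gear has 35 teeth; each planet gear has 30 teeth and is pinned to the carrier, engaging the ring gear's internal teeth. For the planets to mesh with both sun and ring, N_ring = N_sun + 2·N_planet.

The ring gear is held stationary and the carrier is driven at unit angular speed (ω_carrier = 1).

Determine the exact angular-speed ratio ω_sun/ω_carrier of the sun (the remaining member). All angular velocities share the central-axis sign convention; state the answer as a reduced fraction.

N_ring = 35 + 2·30 = 95
35(ω_s−ω_c) = −95(ω_r−ω_c),  ω_r=0, ω_c=1
ω_s = 1 − (95/35)(0−1) = 26/7
ω_s/ω_c = 26/7

26/7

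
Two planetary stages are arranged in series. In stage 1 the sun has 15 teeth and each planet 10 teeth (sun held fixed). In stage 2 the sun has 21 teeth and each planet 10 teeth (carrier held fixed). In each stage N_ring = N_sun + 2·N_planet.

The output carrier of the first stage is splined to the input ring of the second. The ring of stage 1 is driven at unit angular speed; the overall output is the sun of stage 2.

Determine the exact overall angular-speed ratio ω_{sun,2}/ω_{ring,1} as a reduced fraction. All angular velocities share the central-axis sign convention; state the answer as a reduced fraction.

-41/30

Stage 1: N_ring = 15 + 2·10 = 35
Stage 1: 15(ω_s−ω_c) = −35(ω_r−ω_c),  ω_s=0, ω_r=1
Stage 1: 15(0−ω_c) = −35(1−ω_c)  ⇒  50ω_c = 35  ⇒  ω_c = 7/10
  ⇒ ω_c¹/ω_r¹ = 7/10
Stage 2: N_ring = 21 + 2·10 = 41
Stage 2: 21(ω_s−ω_c) = −41(ω_r−ω_c),  ω_c=0, ω_r=1
Stage 2: ω_s = 0 − (41/21)(1−0) = -41/21
  ⇒ ω_s²/ω_r² = -41/21
Coupling ω_r² = ω_c¹ ⇒ overall = 7/10 × -41/21 = -41/30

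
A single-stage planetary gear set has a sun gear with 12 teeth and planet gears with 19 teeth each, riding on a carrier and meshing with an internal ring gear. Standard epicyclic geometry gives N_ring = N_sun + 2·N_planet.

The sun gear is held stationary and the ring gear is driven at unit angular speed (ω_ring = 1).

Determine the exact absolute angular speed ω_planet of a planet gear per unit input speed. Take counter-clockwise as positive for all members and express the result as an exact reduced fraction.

N_ring = 12 + 2·19 = 50
12(ω_s−ω_c) = −50(ω_r−ω_c),  ω_s=0, ω_r=1
12(0−ω_c) = −50(1−ω_c)  ⇒  62ω_c = 50  ⇒  ω_c = 25/31
sun–planet: 12·(0−25/31) = −19·(ω_p−ω_c)  ⇒  ω_p−ω_c = −(12/19)·(-25/31) = 300/589
ω_p = 25/31 + 300/589 = 25/19

25/19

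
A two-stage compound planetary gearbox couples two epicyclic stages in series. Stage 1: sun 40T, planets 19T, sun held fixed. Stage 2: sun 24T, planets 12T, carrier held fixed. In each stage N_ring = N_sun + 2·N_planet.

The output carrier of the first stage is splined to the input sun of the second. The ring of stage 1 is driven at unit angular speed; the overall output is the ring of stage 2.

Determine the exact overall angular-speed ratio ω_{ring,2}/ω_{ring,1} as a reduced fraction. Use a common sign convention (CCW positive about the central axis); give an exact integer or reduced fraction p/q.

-39/118

Stage 1: N_ring = 40 + 2·19 = 78
Stage 1: 40(ω_s−ω_c) = −78(ω_r−ω_c),  ω_s=0, ω_r=1
Stage 1: 40(0−ω_c) = −78(1−ω_c)  ⇒  118ω_c = 78  ⇒  ω_c = 39/59
  ⇒ ω_c¹/ω_r¹ = 39/59
Stage 2: N_ring = 24 + 2·12 = 48
Stage 2: 24(ω_s−ω_c) = −48(ω_r−ω_c),  ω_c=0, ω_s=1
Stage 2: ω_r = 0 − (24/48)(1−0) = -1/2
  ⇒ ω_r²/ω_s² = -1/2
Coupling ω_s² = ω_c¹ ⇒ overall = 39/59 × -1/2 = -39/118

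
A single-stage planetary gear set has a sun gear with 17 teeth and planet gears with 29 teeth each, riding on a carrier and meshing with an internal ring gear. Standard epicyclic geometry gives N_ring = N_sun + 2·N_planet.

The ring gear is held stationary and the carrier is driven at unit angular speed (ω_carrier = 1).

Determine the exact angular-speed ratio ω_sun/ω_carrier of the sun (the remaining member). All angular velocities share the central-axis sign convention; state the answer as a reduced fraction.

92/17

N_ring = 17 + 2·29 = 75
17(ω_s−ω_c) = −75(ω_r−ω_c),  ω_r=0, ω_c=1
ω_s = 1 − (75/17)(0−1) = 92/17
ω_s/ω_c = 92/17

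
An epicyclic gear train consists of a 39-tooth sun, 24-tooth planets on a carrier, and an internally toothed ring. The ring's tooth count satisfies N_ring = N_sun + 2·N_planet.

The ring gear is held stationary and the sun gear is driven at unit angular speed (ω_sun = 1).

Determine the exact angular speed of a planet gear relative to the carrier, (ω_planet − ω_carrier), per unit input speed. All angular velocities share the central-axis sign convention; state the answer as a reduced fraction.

N_ring = 39 + 2·24 = 87
39(ω_s−ω_c) = −87(ω_r−ω_c),  ω_r=0, ω_s=1
39(1−ω_c) = −87(0−ω_c)  ⇒  126ω_c = 39  ⇒  ω_c = 13/42
sun–planet: 39·(1−13/42) = −24·(ω_p−ω_c)  ⇒  ω_p−ω_c = −(39/24)·(29/42) = -377/336

-377/336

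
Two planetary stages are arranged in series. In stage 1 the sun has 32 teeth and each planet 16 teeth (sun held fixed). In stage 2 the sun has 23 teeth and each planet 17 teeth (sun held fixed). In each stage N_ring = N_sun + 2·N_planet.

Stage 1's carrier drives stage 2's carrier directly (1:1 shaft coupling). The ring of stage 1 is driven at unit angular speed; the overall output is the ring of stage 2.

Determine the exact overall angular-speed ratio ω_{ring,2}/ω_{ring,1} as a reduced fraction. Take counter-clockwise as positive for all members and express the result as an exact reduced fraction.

Stage 1: N_ring = 32 + 2·16 = 64
Stage 1: 32(ω_s−ω_c) = −64(ω_r−ω_c),  ω_s=0, ω_r=1
Stage 1: 32(0−ω_c) = −64(1−ω_c)  ⇒  96ω_c = 64  ⇒  ω_c = 2/3
  ⇒ ω_c¹/ω_r¹ = 2/3
Stage 2: N_ring = 23 + 2·17 = 57
Stage 2: 23(ω_s−ω_c) = −57(ω_r−ω_c),  ω_s=0, ω_c=1
Stage 2: ω_r = 1 − (23/57)(0−1) = 80/57
  ⇒ ω_r²/ω_c² = 80/57
Coupling ω_c² = ω_c¹ ⇒ overall = 2/3 × 80/57 = 160/171

160/171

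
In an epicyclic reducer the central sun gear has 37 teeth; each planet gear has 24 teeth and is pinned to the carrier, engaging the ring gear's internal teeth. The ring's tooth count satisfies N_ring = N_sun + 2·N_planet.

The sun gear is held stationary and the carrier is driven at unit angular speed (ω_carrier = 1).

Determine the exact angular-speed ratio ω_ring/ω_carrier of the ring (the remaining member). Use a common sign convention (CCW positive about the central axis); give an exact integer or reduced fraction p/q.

N_ring = 37 + 2·24 = 85
37(ω_s−ω_c) = −85(ω_r−ω_c),  ω_s=0, ω_c=1
ω_r = 1 − (37/85)(0−1) = 122/85
ω_r/ω_c = 122/85

122/85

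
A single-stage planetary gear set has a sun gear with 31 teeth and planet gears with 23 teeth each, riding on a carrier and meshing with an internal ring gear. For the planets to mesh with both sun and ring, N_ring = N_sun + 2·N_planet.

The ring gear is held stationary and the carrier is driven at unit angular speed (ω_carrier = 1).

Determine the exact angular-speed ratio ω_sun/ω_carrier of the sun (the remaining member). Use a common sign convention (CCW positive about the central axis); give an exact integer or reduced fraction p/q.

108/31

N_ring = 31 + 2·23 = 77
31(ω_s−ω_c) = −77(ω_r−ω_c),  ω_r=0, ω_c=1
ω_s = 1 − (77/31)(0−1) = 108/31
ω_s/ω_c = 108/31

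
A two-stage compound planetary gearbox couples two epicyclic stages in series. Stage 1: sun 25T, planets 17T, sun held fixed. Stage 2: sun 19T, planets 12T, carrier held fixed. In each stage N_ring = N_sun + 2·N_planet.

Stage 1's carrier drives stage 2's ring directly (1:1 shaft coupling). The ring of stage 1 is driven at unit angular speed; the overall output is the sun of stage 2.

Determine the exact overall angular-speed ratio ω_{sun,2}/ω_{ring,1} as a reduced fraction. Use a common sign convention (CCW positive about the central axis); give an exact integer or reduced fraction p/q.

-2537/1596

Stage 1: N_ring = 25 + 2·17 = 59
Stage 1: 25(ω_s−ω_c) = −59(ω_r−ω_c),  ω_s=0, ω_r=1
Stage 1: 25(0−ω_c) = −59(1−ω_c)  ⇒  84ω_c = 59  ⇒  ω_c = 59/84
  ⇒ ω_c¹/ω_r¹ = 59/84
Stage 2: N_ring = 19 + 2·12 = 43
Stage 2: 19(ω_s−ω_c) = −43(ω_r−ω_c),  ω_c=0, ω_r=1
Stage 2: ω_s = 0 − (43/19)(1−0) = -43/19
  ⇒ ω_s²/ω_r² = -43/19
Coupling ω_r² = ω_c¹ ⇒ overall = 59/84 × -43/19 = -2537/1596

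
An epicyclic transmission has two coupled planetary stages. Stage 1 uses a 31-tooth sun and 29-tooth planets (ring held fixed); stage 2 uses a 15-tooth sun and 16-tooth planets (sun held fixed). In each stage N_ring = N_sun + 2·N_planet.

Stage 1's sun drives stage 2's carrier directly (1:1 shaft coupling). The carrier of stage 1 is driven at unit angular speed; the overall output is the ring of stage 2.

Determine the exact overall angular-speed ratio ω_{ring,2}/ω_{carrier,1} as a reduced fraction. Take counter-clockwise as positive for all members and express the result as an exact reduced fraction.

240/47

Stage 1: N_ring = 31 + 2·29 = 89
Stage 1: 31(ω_s−ω_c) = −89(ω_r−ω_c),  ω_r=0, ω_c=1
Stage 1: ω_s = 1 − (89/31)(0−1) = 120/31
  ⇒ ω_s¹/ω_c¹ = 120/31
Stage 2: N_ring = 15 + 2·16 = 47
Stage 2: 15(ω_s−ω_c) = −47(ω_r−ω_c),  ω_s=0, ω_c=1
Stage 2: ω_r = 1 − (15/47)(0−1) = 62/47
  ⇒ ω_r²/ω_c² = 62/47
Coupling ω_c² = ω_s¹ ⇒ overall = 120/31 × 62/47 = 240/47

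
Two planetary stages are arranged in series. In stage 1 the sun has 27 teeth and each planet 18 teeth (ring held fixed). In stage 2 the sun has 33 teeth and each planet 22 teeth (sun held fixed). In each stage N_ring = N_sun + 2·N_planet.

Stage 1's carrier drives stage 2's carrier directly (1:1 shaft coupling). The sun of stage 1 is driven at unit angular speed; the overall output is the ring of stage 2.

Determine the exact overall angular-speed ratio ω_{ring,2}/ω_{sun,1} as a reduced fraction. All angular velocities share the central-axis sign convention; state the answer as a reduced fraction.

3/7

Stage 1: N_ring = 27 + 2·18 = 63
Stage 1: 27(ω_s−ω_c) = −63(ω_r−ω_c),  ω_r=0, ω_s=1
Stage 1: 27(1−ω_c) = −63(0−ω_c)  ⇒  90ω_c = 27  ⇒  ω_c = 3/10
  ⇒ ω_c¹/ω_s¹ = 3/10
Stage 2: N_ring = 33 + 2·22 = 77
Stage 2: 33(ω_s−ω_c) = −77(ω_r−ω_c),  ω_s=0, ω_c=1
Stage 2: ω_r = 1 − (33/77)(0−1) = 10/7
  ⇒ ω_r²/ω_c² = 10/7
Coupling ω_c² = ω_c¹ ⇒ overall = 3/10 × 10/7 = 3/7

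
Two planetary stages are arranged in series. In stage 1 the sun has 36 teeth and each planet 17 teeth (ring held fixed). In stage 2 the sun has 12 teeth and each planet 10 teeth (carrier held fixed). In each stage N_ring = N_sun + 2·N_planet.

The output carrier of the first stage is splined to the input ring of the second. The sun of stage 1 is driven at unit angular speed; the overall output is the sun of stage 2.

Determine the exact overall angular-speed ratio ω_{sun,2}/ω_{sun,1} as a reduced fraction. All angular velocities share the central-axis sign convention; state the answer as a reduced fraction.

Stage 1: N_ring = 36 + 2·17 = 70
Stage 1: 36(ω_s−ω_c) = −70(ω_r−ω_c),  ω_r=0, ω_s=1
Stage 1: 36(1−ω_c) = −70(0−ω_c)  ⇒  106ω_c = 36  ⇒  ω_c = 18/53
  ⇒ ω_c¹/ω_s¹ = 18/53
Stage 2: N_ring = 12 + 2·10 = 32
Stage 2: 12(ω_s−ω_c) = −32(ω_r−ω_c),  ω_c=0, ω_r=1
Stage 2: ω_s = 0 − (32/12)(1−0) = -8/3
  ⇒ ω_s²/ω_r² = -8/3
Coupling ω_r² = ω_c¹ ⇒ overall = 18/53 × -8/3 = -48/53

-48/53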